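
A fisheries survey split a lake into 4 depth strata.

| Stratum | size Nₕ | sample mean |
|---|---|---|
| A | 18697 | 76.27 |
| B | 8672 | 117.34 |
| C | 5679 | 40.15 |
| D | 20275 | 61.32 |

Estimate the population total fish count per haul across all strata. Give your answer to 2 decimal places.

A: 18697·76.27 = 1426020.19
B: 8672·117.34 = 1017572.48
C: 5679·40.15 = 228011.85
D: 20275·61.32 = 1243263
τ̂ = Σ Nₕx̄ₕ = 3914867.52.

3914867.52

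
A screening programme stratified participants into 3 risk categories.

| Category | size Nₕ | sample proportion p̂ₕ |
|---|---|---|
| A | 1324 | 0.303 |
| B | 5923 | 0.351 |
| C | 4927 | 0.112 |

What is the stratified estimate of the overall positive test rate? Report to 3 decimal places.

Wₕ = Nₕ/N with N = 12174: 0.1088, 0.4865, 0.4047.
p̂_st = 0.1088·0.303 + 0.4865·0.351 + 0.4047·0.112 ≈ 0.24905... → 0.249.

0.249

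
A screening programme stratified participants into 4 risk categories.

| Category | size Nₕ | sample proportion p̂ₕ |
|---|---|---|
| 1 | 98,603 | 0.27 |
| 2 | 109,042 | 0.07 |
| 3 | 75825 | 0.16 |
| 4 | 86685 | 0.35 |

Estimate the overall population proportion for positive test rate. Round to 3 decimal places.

0.207

Wₕ = Nₕ/N with N = 370155: 0.2664, 0.2946, 0.2048, 0.2342.
p̂_st = 0.2664·0.27 + 0.2946·0.07 + 0.2048·0.16 + 0.2342·0.35 ≈ 0.20728... → 0.207.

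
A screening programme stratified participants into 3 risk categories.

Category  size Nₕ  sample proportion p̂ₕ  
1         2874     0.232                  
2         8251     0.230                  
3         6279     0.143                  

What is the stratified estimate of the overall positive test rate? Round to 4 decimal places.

0.1989

N = 2874 + 8251 + 6279 = 17404.
Overall proportion = Σ (Nₕ/N)·p̂ₕ.
Σ Nₕp̂ₕ = 666.768 + 1897.73 + 897.897 = 3462.395.
3462.395 / 17404 = 0.198942... → 0.1989.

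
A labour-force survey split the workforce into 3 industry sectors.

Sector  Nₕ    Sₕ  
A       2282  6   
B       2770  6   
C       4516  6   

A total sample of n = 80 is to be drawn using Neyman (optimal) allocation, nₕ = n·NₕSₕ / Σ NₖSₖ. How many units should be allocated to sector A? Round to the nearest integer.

Σ NₕSₕ = 2282·6 + 2770·6 + 4516·6 = 57408.
Share for A: 13692/57408 = 0.23850.
n_A = 80 × 0.23850 = 19.080... → 19.

19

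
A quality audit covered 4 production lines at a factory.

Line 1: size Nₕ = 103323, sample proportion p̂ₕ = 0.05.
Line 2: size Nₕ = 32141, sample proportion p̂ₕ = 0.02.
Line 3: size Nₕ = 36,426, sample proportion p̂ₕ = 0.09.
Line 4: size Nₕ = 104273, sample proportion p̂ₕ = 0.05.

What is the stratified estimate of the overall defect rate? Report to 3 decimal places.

N = 103323 + 32141 + 36426 + 104273 = 276163.
Overall proportion = Σ (Nₕ/N)·p̂ₕ.
Σ Nₕp̂ₕ = 5166.15 + 642.82 + 3278.34 + 5213.65 = 14300.96.
14300.96 / 276163 = 0.05178... → 0.052.

0.052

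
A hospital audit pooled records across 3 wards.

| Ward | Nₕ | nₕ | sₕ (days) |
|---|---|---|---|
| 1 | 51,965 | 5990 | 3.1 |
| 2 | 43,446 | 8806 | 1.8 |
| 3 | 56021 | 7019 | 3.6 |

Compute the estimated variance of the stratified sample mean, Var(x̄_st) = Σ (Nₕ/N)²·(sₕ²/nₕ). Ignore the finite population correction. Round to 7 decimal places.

0.0004719

N = 151432; Wₕ = Nₕ/N.
ward 1: (51965/151432)²·3.1²/5990 = 0.0001889223
ward 2: (43446/151432)²·1.8²/8806 = 0.0000302852
ward 3: (56021/151432)²·3.6²/7019 = 0.0002526947
Sum = 0.0004719022 → 0.0004719.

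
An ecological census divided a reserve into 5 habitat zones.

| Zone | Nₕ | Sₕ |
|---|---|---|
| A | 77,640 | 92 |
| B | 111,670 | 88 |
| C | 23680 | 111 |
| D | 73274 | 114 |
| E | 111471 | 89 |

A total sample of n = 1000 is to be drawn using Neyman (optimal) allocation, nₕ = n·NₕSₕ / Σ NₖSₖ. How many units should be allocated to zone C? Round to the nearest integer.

69

Σ NₕSₕ = 77640·92 + 111670·88 + 23680·111 + 73274·114 + 111471·89 = 37872475.
Share for C: 2628480/37872475 = 0.06940.
n_C = 1000 × 0.06940 = 69.403... → 69.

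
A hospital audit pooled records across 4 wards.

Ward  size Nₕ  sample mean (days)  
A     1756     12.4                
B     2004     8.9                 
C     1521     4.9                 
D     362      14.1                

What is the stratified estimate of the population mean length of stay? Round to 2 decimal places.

x̄_st = (Σ Nₕx̄ₕ) / (Σ Nₕ) = (1756·12.4 + 2004·8.9 + 1521·4.9 + 362·14.1) / 5643
= 52167.1 / 5643 = 9.2446... → 9.24.

9.24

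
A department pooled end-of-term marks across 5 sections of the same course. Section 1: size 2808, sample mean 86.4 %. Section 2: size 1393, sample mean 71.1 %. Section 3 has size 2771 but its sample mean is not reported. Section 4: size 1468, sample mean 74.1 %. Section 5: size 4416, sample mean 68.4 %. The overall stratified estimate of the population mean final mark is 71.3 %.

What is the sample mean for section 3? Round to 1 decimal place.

Σ Nₕx̄ₕ = N·μ, so 2771·x̄_3 = 12856·71.3 − (2808·86.4 + 1393·71.1 + 1468·74.1 + 4416·68.4).
= 916632.8 − 752486.7 = 164146.1.
x̄_3 = 164146.1 / 2771 = 59.237... → 59.2.

59.2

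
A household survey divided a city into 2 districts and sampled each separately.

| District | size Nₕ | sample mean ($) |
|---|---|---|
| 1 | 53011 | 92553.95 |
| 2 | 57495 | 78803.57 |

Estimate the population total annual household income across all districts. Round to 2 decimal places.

9437188700.60

1: 53011·92553.95 = 4906377443.45
2: 57495·78803.57 = 4530811257.15
τ̂ = Σ Nₕx̄ₕ = 9437188700.60.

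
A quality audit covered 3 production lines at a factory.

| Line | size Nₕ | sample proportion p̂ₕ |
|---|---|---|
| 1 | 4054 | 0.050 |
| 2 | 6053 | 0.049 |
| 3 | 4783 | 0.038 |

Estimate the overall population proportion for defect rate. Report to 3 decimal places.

0.046

Wₕ = Nₕ/N with N = 14890: 0.2723, 0.4065, 0.3212.
p̂_st = 0.2723·0.050 + 0.4065·0.049 + 0.3212·0.038 ≈ 0.04574... → 0.046.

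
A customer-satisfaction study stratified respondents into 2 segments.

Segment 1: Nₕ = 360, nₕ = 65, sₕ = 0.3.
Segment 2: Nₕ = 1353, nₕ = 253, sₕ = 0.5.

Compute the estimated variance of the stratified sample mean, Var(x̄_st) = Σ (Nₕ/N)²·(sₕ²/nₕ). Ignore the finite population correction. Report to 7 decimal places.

N = 1713. Term for each stratum: Wₕ²sₕ²/nₕ.
Var(x̄_st) = 0.0000611532 + 0.0006164535 = 0.0006776068 → 0.0006776.

0.0006776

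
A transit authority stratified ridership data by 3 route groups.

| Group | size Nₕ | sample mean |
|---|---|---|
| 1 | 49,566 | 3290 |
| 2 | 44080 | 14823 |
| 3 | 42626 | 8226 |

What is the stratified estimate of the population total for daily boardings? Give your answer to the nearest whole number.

1: 49566·3290 = 163072140
2: 44080·14823 = 653397840
3: 42626·8226 = 350641476
τ̂ = Σ Nₕx̄ₕ = 1167111456.

1167111456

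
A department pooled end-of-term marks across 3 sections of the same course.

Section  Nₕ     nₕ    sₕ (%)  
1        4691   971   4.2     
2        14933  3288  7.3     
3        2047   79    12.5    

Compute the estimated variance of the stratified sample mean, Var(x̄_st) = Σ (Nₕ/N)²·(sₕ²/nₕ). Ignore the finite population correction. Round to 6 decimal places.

N = 21671; Wₕ = Nₕ/N.
section 1: (4691/21671)²·4.2²/971 = 0.000851241
section 2: (14933/21671)²·7.3²/3288 = 0.007695736
section 3: (2047/21671)²·12.5²/79 = 0.017646993
Sum = 0.026193969 → 0.026194.

0.026194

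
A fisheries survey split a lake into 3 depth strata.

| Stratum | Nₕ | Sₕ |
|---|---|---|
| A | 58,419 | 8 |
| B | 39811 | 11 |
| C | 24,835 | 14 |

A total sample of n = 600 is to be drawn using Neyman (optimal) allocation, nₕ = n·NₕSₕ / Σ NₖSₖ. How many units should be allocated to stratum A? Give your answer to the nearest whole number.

224

Σ NₕSₕ = 58419·8 + 39811·11 + 24835·14 = 1252963.
Share for A: 467352/1252963 = 0.37300.
n_A = 600 × 0.37300 = 223.798... → 224.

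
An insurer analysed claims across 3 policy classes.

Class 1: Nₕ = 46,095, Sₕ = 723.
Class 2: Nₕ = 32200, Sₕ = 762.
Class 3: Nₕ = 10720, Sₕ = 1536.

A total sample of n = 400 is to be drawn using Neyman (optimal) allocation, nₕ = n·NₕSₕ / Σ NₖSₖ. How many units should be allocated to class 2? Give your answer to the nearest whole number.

1: NₕSₕ = 46095·723 = 33326685
2: NₕSₕ = 32200·762 = 24536400
3: NₕSₕ = 10720·1536 = 16465920
Σ NₕSₕ = 74329005.
n_2 = 400·24536400/74329005 = 132.042... → 132.

132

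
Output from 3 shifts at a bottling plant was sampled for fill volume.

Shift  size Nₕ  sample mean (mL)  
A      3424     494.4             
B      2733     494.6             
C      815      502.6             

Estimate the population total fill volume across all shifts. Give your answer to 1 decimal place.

3454186.4

A: 3424·494.4 = 1692825.6
B: 2733·494.6 = 1351741.8
C: 815·502.6 = 409619
τ̂ = Σ Nₕx̄ₕ = 3454186.4.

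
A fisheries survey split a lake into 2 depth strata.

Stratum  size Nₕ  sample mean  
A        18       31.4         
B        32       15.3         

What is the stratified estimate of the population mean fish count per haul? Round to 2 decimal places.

N = 50; weights Wₕ = Nₕ/N = (0.3600, 0.6400).
x̄_st = Σ Wₕ·x̄ₕ = 0.3600·31.4 + 0.6400·15.3 ≈ 21.096
→ 21.10.

21.10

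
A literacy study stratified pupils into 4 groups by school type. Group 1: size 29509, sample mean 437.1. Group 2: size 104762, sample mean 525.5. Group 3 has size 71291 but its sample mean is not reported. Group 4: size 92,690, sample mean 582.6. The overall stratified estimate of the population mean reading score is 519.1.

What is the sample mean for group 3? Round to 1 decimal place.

461.1

Σ Nₕx̄ₕ = N·μ, so 71291·x̄_3 = 298252·519.1 − (29509·437.1 + 104762·525.5 + 92690·582.6).
= 154822613.2 − 121952008.9 = 32870604.3.
x̄_3 = 32870604.3 / 71291 = 461.076... → 461.1.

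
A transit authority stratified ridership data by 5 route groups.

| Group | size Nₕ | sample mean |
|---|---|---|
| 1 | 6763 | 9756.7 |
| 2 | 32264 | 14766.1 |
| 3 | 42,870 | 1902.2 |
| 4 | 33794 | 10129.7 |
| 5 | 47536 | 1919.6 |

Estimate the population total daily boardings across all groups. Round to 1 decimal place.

1057518513.9

1: 6763·9756.7 = 65984562.1
2: 32264·14766.1 = 476413450.4
3: 42870·1902.2 = 81547314
4: 33794·10129.7 = 342323081.8
5: 47536·1919.6 = 91250105.6
τ̂ = Σ Nₕx̄ₕ = 1057518513.9.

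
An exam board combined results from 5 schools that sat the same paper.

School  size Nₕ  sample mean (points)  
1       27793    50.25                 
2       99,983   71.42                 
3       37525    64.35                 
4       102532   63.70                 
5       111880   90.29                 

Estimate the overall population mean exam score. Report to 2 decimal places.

72.65

N = 379713; weights Wₕ = Nₕ/N = (0.0732, 0.2633, 0.0988, 0.2700, 0.2946).
x̄_st = Σ Wₕ·x̄ₕ = 0.0732·50.25 + 0.2633·71.42 + 0.0988·64.35 + 0.2700·63.70 + 0.2946·90.29 ≈ 72.6471...
→ 72.65.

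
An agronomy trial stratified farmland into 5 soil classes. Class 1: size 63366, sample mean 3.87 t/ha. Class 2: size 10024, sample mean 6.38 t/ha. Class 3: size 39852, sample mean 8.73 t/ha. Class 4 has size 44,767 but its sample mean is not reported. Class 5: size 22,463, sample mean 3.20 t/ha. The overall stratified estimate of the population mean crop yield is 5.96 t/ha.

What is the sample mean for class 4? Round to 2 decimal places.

N = 63366 + 10024 + 39852 + 44767 + 22463 = 180472.
Overall total = μ·N = 5.96·180472 = 1075613.12.
Subtract the known strata: 63366·3.87 + 10024·6.38 + 39852·8.73 + 22463·3.20 = 728969.1.
Remaining total for class 4: 1075613.12 − 728969.1 = 346644.02.
Divide by its size: 346644.02 / 44767 = 7.7433... → 7.74.

7.74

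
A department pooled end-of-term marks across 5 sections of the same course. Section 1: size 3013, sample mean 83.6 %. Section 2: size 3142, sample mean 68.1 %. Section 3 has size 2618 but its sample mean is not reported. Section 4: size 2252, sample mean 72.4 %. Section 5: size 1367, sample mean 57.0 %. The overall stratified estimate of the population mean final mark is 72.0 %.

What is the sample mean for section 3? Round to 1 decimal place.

70.8

Σ Nₕx̄ₕ = N·μ, so 2618·x̄_3 = 12392·72.0 − (3013·83.6 + 3142·68.1 + 2252·72.4 + 1367·57.0).
= 892224 − 706820.8 = 185403.2.
x̄_3 = 185403.2 / 2618 = 70.819... → 70.8.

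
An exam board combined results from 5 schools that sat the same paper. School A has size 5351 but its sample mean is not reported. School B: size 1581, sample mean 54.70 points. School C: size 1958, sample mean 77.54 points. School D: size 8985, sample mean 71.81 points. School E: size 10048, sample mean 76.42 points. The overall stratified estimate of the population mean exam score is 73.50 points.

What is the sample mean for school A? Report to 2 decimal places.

74.93

N = 5351 + 1581 + 1958 + 8985 + 10048 = 27923.
Overall total = μ·N = 73.50·27923 = 2052340.5.
Subtract the known strata: 1581·54.70 + 1958·77.54 + 8985·71.81 + 10048·76.42 = 1651385.03.
Remaining total for school A: 2052340.5 − 1651385.03 = 400955.47.
Divide by its size: 400955.47 / 5351 = 74.9309... → 74.93.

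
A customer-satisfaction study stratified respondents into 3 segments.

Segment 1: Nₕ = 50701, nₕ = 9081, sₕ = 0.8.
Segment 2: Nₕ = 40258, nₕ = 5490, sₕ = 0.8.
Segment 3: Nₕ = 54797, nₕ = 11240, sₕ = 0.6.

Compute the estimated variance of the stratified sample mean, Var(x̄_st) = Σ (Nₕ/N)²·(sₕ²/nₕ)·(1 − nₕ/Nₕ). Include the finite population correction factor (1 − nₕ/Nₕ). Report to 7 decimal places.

0.0000183

N = 145756; Wₕ = Nₕ/N.
segment 1: (50701/145756)²·0.8²/9081·(1 − 9081/50701) = 0.0000070002
segment 2: (40258/145756)²·0.8²/5490·(1 − 5490/40258) = 0.0000076804
segment 3: (54797/145756)²·0.6²/11240·(1 − 11240/54797) = 0.0000035983
Sum = 0.0000182790 → 0.0000183.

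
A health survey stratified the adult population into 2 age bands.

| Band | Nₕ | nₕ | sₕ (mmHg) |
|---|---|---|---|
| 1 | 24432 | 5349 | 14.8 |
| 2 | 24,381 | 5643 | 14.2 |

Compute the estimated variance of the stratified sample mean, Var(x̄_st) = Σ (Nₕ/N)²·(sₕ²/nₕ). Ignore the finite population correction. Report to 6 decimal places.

0.019173

N = 48813. Term for each stratum: Wₕ²sₕ²/nₕ.
Var(x̄_st) = 0.010258831 + 0.008914534 = 0.019173365 → 0.019173.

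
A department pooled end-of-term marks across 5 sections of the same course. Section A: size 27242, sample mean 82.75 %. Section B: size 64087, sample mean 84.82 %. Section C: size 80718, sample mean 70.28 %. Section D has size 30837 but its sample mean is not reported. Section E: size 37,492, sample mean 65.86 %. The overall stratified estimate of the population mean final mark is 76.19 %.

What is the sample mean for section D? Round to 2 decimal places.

80.49

Σ Nₕx̄ₕ = N·μ, so 30837·x̄_D = 240376·76.19 − (27242·82.75 + 64087·84.82 + 80718·70.28 + 37492·65.86).
= 18314247.44 − 15832219 = 2482028.44.
x̄_D = 2482028.44 / 30837 = 80.4886... → 80.49.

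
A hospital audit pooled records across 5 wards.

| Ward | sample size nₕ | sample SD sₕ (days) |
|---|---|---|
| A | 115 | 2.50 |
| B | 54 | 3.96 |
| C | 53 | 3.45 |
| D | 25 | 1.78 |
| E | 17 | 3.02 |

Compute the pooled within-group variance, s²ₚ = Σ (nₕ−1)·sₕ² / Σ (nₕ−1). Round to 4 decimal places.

9.2067

A: (115−1)·2.50² = 114·6.25 = 712.5
B: (54−1)·3.96² = 53·15.6816 = 831.1248
C: (53−1)·3.45² = 52·11.9025 = 618.93
D: (25−1)·1.78² = 24·3.1684 = 76.0416
E: (17−1)·3.02² = 16·9.1204 = 145.9264
Numerator = 2384.5228; denominator = Σ(nₕ−1) = 259.
s²ₚ = 2384.5228/259 = 9.206652... → 9.2067.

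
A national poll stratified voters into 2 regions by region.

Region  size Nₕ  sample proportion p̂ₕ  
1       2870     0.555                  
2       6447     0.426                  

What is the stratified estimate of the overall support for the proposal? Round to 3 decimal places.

0.466

N = 2870 + 6447 = 9317.
Overall proportion = Σ (Nₕ/N)·p̂ₕ.
Σ Nₕp̂ₕ = 1592.85 + 2746.422 = 4339.272.
4339.272 / 9317 = 0.46574... → 0.466.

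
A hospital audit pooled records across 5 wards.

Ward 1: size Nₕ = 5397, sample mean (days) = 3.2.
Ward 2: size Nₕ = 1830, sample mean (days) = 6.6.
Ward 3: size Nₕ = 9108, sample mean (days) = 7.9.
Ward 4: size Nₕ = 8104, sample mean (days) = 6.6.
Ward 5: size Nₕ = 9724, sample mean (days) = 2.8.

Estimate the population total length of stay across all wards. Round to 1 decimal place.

182015.2

Estimate total by summing Nₕ·x̄ₕ over strata.
5397·3.2 + 1830·6.6 + 9108·7.9 + 8104·6.6 + 9724·2.8 = 17270.4 + 12078 + 71953.2 + 53486.4 + 27227.2 = 182015.2.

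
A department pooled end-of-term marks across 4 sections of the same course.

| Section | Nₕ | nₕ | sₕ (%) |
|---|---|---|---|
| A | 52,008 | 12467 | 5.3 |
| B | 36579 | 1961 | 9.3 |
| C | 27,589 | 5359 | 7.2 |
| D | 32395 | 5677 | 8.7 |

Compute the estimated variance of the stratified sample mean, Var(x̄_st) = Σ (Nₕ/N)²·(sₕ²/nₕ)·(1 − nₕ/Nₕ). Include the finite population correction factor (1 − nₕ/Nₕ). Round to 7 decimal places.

0.0035317

N = 148571; Wₕ = Nₕ/N.
section A: (52008/148571)²·5.3²/12467·(1 − 12467/52008) = 0.0002099131
section B: (36579/148571)²·9.3²/1961·(1 − 1961/36579) = 0.0025301951
section C: (27589/148571)²·7.2²/5359·(1 − 5359/27589) = 0.0002687748
section D: (32395/148571)²·8.7²/5677·(1 − 5677/32395) = 0.0005227974
Sum = 0.0035316804 → 0.0035317.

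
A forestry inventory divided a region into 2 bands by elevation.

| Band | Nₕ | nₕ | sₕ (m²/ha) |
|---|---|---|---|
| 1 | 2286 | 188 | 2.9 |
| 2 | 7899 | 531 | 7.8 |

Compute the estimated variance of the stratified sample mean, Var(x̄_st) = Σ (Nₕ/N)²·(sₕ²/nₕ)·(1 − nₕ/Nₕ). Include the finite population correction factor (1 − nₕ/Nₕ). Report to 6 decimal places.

N = 10185; Wₕ = Nₕ/N.
band 1: (2286/10185)²·2.9²/188·(1 − 188/2286) = 0.002068225
band 2: (7899/10185)²·7.8²/531·(1 − 531/7899) = 0.064282735
Sum = 0.066350960 → 0.066351.

0.066351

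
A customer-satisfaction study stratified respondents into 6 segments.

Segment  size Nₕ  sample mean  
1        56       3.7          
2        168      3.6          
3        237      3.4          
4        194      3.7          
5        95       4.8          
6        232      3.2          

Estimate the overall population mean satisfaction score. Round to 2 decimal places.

3.60

N = 982; weights Wₕ = Nₕ/N = (0.0570, 0.1711, 0.2413, 0.1976, 0.0967, 0.2363).
x̄_st = Σ Wₕ·x̄ₕ = 0.0570·3.7 + 0.1711·3.6 + 0.2413·3.4 + 0.1976·3.7 + 0.0967·4.8 + 0.2363·3.2 ≈ 3.5988...
→ 3.60.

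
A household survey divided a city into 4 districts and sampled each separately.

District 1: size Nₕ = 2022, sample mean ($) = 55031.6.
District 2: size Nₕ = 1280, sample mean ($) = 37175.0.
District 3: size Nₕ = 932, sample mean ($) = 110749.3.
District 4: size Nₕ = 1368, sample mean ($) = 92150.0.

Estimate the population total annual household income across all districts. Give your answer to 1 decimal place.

1: 2022·55031.6 = 111273895.2
2: 1280·37175.0 = 47584000
3: 932·110749.3 = 103218347.6
4: 1368·92150.0 = 126061200
τ̂ = Σ Nₕx̄ₕ = 388137442.8.

388137442.8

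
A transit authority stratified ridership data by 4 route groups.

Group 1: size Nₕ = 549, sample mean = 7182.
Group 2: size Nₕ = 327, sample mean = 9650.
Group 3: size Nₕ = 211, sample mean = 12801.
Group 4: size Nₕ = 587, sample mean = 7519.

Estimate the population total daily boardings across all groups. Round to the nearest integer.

1: 549·7182 = 3942918
2: 327·9650 = 3155550
3: 211·12801 = 2701011
4: 587·7519 = 4413653
τ̂ = Σ Nₕx̄ₕ = 14213132.

14213132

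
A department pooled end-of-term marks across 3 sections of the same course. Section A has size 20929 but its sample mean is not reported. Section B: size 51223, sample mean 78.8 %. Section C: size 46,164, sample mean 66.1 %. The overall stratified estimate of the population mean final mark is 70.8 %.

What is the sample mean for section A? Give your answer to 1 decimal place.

61.6

Σ Nₕx̄ₕ = N·μ, so 20929·x̄_A = 118316·70.8 − (51223·78.8 + 46164·66.1).
= 8376772.8 − 7087812.8 = 1288960.
x̄_A = 1288960 / 20929 = 61.587... → 61.6.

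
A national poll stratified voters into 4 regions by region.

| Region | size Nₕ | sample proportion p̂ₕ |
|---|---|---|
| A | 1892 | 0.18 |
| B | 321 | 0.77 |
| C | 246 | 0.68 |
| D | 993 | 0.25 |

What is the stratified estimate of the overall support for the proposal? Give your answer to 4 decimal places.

N = 1892 + 321 + 246 + 993 = 3452.
Overall proportion = Σ (Nₕ/N)·p̂ₕ.
Σ Nₕp̂ₕ = 340.56 + 247.17 + 167.28 + 248.25 = 1003.26.
1003.26 / 3452 = 0.290632... → 0.2906.

0.2906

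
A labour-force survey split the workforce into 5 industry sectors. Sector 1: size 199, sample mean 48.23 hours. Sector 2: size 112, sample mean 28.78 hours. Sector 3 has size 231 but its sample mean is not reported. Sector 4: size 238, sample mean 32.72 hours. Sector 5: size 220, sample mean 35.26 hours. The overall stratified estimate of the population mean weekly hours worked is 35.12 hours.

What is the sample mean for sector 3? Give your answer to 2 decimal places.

29.24

N = 199 + 112 + 231 + 238 + 220 = 1000.
Overall total = μ·N = 35.12·1000 = 35120.
Subtract the known strata: 199·48.23 + 112·28.78 + 238·32.72 + 220·35.26 = 28365.69.
Remaining total for sector 3: 35120 − 28365.69 = 6754.31.
Divide by its size: 6754.31 / 231 = 29.2394... → 29.24.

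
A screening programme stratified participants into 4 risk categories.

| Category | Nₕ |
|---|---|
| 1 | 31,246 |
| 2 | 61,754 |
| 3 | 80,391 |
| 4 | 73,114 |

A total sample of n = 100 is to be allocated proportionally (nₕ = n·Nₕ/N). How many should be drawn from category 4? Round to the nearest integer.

N = 31246 + 61754 + 80391 + 73114 = 246505.
n_4 = 100·73114/246505 = 29.660... → 30.

30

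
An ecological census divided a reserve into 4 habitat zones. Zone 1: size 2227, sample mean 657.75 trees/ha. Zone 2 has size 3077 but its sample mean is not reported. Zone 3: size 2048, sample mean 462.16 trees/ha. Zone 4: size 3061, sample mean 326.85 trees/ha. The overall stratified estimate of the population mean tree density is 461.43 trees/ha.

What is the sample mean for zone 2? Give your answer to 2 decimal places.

Σ Nₕx̄ₕ = N·μ, so 3077·x̄_2 = 10413·461.43 − (2227·657.75 + 2048·462.16 + 3061·326.85).
= 4804870.59 − 3411800.78 = 1393069.81.
x̄_2 = 1393069.81 / 3077 = 452.7364... → 452.74.

452.74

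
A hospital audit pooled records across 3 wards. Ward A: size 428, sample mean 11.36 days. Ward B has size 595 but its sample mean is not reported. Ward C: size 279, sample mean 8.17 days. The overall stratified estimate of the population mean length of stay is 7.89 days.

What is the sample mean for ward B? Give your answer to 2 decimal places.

5.26

N = 428 + 595 + 279 = 1302.
Overall total = μ·N = 7.89·1302 = 10272.78.
Subtract the known strata: 428·11.36 + 279·8.17 = 7141.51.
Remaining total for ward B: 10272.78 − 7141.51 = 3131.27.
Divide by its size: 3131.27 / 595 = 5.2626... → 5.26.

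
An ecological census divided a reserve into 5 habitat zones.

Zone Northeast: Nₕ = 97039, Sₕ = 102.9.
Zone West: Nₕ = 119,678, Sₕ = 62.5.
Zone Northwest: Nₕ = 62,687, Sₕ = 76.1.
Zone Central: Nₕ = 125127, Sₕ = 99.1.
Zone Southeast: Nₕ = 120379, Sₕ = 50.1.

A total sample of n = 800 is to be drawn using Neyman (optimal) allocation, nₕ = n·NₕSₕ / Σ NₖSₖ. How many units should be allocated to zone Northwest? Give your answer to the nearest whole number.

94

Northeast: NₕSₕ = 97039·102.9 = 9985313.1
West: NₕSₕ = 119678·62.5 = 7479875
Northwest: NₕSₕ = 62687·76.1 = 4770480.7
Central: NₕSₕ = 125127·99.1 = 12400085.7
Southeast: NₕSₕ = 120379·50.1 = 6030987.9
Σ NₕSₕ = 40666742.4.
n_Northwest = 800·4770480.7/40666742.4 = 93.845... → 94.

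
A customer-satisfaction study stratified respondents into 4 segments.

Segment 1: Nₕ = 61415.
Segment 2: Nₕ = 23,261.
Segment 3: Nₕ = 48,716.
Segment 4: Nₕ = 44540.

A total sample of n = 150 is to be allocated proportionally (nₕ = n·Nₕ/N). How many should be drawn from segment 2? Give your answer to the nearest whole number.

Share of segment 2 = 23261/177932 = 0.13073.
Allocate 150 × 0.13073 = 19.609... → 20.

20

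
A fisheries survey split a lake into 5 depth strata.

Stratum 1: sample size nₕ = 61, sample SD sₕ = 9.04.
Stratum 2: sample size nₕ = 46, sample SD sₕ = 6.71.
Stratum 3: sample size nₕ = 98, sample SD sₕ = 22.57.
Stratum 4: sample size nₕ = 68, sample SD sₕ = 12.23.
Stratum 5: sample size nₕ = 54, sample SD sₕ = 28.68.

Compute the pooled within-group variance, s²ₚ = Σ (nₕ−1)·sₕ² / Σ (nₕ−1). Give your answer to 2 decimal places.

341.48

Degrees of freedom: 60 + 45 + 97 + 67 + 53 = 322.
Σ(nₕ−1)sₕ² = 60·81.7216 + 45·45.0241 + 97·509.4049 + 67·149.5729 + 53·822.5424 = 109957.7873.
s²ₚ = 109957.7873 / 322 = 341.4838... → 341.48.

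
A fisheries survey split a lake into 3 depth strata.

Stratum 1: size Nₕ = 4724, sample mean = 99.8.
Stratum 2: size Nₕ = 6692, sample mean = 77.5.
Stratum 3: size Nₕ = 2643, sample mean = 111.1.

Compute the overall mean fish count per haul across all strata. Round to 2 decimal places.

91.31

N = 14059; weights Wₕ = Nₕ/N = (0.3360, 0.4760, 0.1880).
x̄_st = Σ Wₕ·x̄ₕ = 0.3360·99.8 + 0.4760·77.5 + 0.1880·111.1 ≈ 91.3097...
→ 91.31.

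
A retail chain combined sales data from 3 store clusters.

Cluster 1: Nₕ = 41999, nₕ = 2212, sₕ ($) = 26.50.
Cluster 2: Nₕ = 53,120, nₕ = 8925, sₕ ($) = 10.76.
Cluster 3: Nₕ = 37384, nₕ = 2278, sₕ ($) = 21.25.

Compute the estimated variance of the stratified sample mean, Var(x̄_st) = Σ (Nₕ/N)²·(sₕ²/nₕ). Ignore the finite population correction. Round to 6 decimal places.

0.049760

N = 132503. Term for each stratum: Wₕ²sₕ²/nₕ.
Var(x̄_st) = 0.031895771 + 0.002084880 + 0.015779174 = 0.049759825 → 0.049760.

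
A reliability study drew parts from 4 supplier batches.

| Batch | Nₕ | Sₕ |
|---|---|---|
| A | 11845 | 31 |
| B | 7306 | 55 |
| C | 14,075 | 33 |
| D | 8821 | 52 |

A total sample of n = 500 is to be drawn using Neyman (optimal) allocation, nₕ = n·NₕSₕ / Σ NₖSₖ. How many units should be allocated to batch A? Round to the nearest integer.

A: NₕSₕ = 11845·31 = 367195
B: NₕSₕ = 7306·55 = 401830
C: NₕSₕ = 14075·33 = 464475
D: NₕSₕ = 8821·52 = 458692
Σ NₕSₕ = 1692192.
n_A = 500·367195/1692192 = 108.497... → 108.

108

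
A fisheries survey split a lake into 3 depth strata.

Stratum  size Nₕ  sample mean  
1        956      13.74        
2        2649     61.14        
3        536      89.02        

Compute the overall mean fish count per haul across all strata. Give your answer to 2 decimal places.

53.81

x̄_st = (Σ Nₕx̄ₕ) / (Σ Nₕ) = (956·13.74 + 2649·61.14 + 536·89.02) / 4141
= 222810.02 / 4141 = 53.8058... → 53.81.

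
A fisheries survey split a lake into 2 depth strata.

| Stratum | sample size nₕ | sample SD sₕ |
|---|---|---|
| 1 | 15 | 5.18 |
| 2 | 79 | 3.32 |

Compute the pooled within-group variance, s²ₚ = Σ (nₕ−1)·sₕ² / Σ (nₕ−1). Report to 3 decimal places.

13.428

Degrees of freedom: 14 + 78 = 92.
Σ(nₕ−1)sₕ² = 14·26.8324 + 78·11.0224 = 1235.4008.
s²ₚ = 1235.4008 / 92 = 13.42827... → 13.428.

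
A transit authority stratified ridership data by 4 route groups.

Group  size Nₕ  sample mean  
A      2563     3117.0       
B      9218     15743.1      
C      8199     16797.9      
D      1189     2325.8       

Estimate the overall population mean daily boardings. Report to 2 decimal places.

13869.34

N = 2563 + 9218 + 8199 + 1189 = 21169.
Weight each subgroup mean by Nₕ/N and sum.
Σ Nₕx̄ₕ = 2563·3117.0 + 9218·15743.1 + 8199·16797.9 + 1189·2325.8 = 7988871 + 145119895.8 + 137725982.1 + 2765376.2 = 293600125.1.
Divide by N: 293600125.1 / 21169 = 13869.3431... → 13869.34.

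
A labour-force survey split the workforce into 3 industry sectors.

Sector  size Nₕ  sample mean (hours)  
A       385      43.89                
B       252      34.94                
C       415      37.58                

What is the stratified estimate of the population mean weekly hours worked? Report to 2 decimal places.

39.26

N = 385 + 252 + 415 = 1052.
The stratified mean weights each stratum mean by its population share Nₕ/N.
Σ Nₕx̄ₕ = 385·43.89 + 252·34.94 + 415·37.58 = 16897.65 + 8804.88 + 15595.7 = 41298.23.
Divide by N: 41298.23 / 1052 = 39.2569... → 39.26.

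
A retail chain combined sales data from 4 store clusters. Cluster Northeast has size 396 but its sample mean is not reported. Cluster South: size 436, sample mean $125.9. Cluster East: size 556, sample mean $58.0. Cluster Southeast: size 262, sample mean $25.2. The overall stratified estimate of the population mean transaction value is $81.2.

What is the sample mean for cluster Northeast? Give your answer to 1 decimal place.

101.6

N = 396 + 436 + 556 + 262 = 1650.
Overall total = μ·N = 81.2·1650 = 133980.
Subtract the known strata: 436·125.9 + 556·58.0 + 262·25.2 = 93742.8.
Remaining total for cluster Northeast: 133980 − 93742.8 = 40237.2.
Divide by its size: 40237.2 / 396 = 101.609... → 101.6.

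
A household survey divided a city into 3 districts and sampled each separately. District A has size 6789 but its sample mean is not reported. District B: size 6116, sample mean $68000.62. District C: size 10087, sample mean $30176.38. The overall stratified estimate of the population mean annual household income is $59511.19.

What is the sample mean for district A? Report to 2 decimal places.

95448.57

N = 6789 + 6116 + 10087 = 22992.
Overall total = μ·N = 59511.19·22992 = 1368281280.48.
Subtract the known strata: 6116·68000.62 + 10087·30176.38 = 720280936.98.
Remaining total for district A: 1368281280.48 − 720280936.98 = 648000343.5.
Divide by its size: 648000343.5 / 6789 = 95448.5703... → 95448.57.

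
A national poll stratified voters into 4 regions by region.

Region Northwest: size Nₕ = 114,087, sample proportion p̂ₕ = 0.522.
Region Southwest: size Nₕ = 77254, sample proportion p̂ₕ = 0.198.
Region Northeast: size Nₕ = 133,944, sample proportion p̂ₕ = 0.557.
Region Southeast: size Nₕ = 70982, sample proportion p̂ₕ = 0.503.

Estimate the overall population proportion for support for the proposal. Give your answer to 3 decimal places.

Wₕ = Nₕ/N with N = 396267: 0.2879, 0.1950, 0.3380, 0.1791.
p̂_st = 0.2879·0.522 + 0.1950·0.198 + 0.3380·0.557 + 0.1791·0.503 ≈ 0.46726... → 0.467.

0.467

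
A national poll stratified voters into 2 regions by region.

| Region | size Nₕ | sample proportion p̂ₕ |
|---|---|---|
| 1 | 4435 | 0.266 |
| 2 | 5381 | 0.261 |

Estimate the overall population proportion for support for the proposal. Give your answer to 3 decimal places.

0.263

Wₕ = Nₕ/N with N = 9816: 0.4518, 0.5482.
p̂_st = 0.4518·0.266 + 0.5482·0.261 ≈ 0.26326... → 0.263.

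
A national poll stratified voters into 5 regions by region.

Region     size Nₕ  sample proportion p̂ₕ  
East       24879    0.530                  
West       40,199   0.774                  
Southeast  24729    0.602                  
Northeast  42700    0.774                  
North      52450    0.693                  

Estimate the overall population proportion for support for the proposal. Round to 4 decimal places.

Wₕ = Nₕ/N with N = 184957: 0.1345, 0.2173, 0.1337, 0.2309, 0.2836.
p̂_st = 0.1345·0.530 + 0.2173·0.774 + 0.1337·0.602 + 0.2309·0.774 + 0.2836·0.693 ≈ 0.695212... → 0.6952.

0.6952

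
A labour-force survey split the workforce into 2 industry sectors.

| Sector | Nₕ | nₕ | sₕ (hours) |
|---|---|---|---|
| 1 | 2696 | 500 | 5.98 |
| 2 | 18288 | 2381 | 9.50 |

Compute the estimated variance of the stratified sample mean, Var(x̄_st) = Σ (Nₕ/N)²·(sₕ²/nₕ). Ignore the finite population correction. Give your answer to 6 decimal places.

0.029971

N = 20984; Wₕ = Nₕ/N.
sector 1: (2696/20984)²·5.98²/500 = 0.001180580
sector 2: (18288/20984)²·9.50²/2381 = 0.028790134
Sum = 0.029970714 → 0.029971.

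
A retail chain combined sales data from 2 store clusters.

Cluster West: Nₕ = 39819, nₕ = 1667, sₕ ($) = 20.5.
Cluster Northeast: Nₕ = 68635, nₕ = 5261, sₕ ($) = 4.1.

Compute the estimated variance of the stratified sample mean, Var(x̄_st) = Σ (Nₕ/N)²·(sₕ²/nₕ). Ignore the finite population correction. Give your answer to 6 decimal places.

N = 108454; Wₕ = Nₕ/N.
cluster West: (39819/108454)²·20.5²/1667 = 0.033982997
cluster Northeast: (68635/108454)²·4.1²/5261 = 0.001279675
Sum = 0.035262671 → 0.035263.

0.035263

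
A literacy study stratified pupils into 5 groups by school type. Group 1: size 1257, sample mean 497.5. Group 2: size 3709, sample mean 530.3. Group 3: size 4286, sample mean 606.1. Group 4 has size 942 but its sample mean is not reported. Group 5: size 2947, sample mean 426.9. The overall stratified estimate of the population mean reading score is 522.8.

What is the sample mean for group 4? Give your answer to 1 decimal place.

448.0

N = 1257 + 3709 + 4286 + 942 + 2947 = 13141.
Overall total = μ·N = 522.8·13141 = 6870114.8.
Subtract the known strata: 1257·497.5 + 3709·530.3 + 4286·606.1 + 2947·426.9 = 6448059.1.
Remaining total for group 4: 6870114.8 − 6448059.1 = 422055.7.
Divide by its size: 422055.7 / 942 = 448.042... → 448.0.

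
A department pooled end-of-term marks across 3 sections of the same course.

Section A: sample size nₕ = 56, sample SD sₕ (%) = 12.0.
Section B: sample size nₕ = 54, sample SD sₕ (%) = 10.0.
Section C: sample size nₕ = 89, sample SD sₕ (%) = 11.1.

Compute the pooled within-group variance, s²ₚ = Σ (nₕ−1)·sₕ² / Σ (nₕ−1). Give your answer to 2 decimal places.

122.77

A: (56−1)·12.0² = 55·144 = 7920
B: (54−1)·10.0² = 53·100 = 5300
C: (89−1)·11.1² = 88·123.21 = 10842.48
Numerator = 24062.48; denominator = Σ(nₕ−1) = 196.
s²ₚ = 24062.48/196 = 122.7678... → 122.77.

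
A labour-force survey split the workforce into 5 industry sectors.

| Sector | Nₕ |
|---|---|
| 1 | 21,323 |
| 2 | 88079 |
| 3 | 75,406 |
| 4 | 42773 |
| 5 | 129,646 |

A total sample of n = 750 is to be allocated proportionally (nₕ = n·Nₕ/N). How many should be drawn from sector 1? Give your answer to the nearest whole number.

45

Share of sector 1 = 21323/357227 = 0.05969.
Allocate 750 × 0.05969 = 44.768... → 45.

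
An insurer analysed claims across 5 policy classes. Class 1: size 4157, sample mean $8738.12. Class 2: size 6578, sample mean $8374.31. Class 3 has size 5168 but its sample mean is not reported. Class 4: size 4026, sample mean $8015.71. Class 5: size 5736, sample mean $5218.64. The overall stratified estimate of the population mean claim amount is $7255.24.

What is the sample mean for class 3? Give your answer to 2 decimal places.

6306.07

N = 4157 + 6578 + 5168 + 4026 + 5736 = 25665.
Overall total = μ·N = 7255.24·25665 = 186205734.6.
Subtract the known strata: 4157·8738.12 + 6578·8374.31 + 4026·8015.71 + 5736·5218.64 = 153615943.52.
Remaining total for class 3: 186205734.6 − 153615943.52 = 32589791.08.
Divide by its size: 32589791.08 / 5168 = 6306.0741... → 6306.07.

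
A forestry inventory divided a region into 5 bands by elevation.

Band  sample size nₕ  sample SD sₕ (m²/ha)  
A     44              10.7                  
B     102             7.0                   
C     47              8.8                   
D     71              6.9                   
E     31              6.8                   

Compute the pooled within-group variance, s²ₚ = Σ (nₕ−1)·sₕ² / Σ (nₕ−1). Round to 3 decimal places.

62.601

A: (44−1)·10.7² = 43·114.49 = 4923.07
B: (102−1)·7.0² = 101·49 = 4949
C: (47−1)·8.8² = 46·77.44 = 3562.24
D: (71−1)·6.9² = 70·47.61 = 3332.7
E: (31−1)·6.8² = 30·46.24 = 1387.2
Numerator = 18154.21; denominator = Σ(nₕ−1) = 290.
s²ₚ = 18154.21/290 = 62.60072... → 62.601.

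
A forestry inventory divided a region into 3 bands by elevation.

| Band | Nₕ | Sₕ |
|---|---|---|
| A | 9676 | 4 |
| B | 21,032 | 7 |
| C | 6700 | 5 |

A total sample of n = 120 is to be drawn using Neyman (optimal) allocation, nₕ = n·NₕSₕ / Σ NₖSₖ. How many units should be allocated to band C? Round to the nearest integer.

Σ NₕSₕ = 9676·4 + 21032·7 + 6700·5 = 219428.
Share for C: 33500/219428 = 0.15267.
n_C = 120 × 0.15267 = 18.320... → 18.

18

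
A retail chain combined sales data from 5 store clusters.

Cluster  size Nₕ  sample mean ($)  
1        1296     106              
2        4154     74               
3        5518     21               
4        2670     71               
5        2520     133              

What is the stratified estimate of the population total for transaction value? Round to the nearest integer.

1: 1296·106 = 137376
2: 4154·74 = 307396
3: 5518·21 = 115878
4: 2670·71 = 189570
5: 2520·133 = 335160
τ̂ = Σ Nₕx̄ₕ = 1085380.

1085380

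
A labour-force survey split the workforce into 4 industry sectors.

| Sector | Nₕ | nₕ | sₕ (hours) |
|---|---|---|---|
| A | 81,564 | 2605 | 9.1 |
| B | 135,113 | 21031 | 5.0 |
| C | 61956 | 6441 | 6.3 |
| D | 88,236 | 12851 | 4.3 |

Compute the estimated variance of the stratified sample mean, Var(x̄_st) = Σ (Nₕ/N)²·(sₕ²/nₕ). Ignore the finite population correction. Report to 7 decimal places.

N = 366869; Wₕ = Nₕ/N.
sector A: (81564/366869)²·9.1²/2605 = 0.0015712672
sector B: (135113/366869)²·5.0²/21031 = 0.0001612324
sector C: (61956/366869)²·6.3²/6441 = 0.0001757408
sector D: (88236/366869)²·4.3²/12851 = 0.0000832280
Sum = 0.0019914684 → 0.0019915.

0.0019915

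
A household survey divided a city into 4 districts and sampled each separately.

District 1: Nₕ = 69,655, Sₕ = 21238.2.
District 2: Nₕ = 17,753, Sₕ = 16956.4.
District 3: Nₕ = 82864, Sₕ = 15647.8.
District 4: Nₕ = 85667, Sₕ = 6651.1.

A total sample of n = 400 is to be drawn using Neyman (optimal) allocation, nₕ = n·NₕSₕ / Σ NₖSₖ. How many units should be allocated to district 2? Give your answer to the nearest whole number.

33

1: NₕSₕ = 69655·21238.2 = 1479346821
2: NₕSₕ = 17753·16956.4 = 301026969.2
3: NₕSₕ = 82864·15647.8 = 1296639299.2
4: NₕSₕ = 85667·6651.1 = 569779783.7
Σ NₕSₕ = 3646792873.1.
n_2 = 400·301026969.2/3646792873.1 = 33.018... → 33.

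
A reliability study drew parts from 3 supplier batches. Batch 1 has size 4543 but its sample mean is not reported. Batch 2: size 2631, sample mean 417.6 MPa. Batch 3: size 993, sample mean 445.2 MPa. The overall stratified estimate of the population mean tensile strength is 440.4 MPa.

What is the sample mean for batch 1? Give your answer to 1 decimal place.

N = 4543 + 2631 + 993 = 8167.
Overall total = μ·N = 440.4·8167 = 3596746.8.
Subtract the known strata: 2631·417.6 + 993·445.2 = 1540789.2.
Remaining total for batch 1: 3596746.8 − 1540789.2 = 2055957.6.
Divide by its size: 2055957.6 / 4543 = 452.555... → 452.6.

452.6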